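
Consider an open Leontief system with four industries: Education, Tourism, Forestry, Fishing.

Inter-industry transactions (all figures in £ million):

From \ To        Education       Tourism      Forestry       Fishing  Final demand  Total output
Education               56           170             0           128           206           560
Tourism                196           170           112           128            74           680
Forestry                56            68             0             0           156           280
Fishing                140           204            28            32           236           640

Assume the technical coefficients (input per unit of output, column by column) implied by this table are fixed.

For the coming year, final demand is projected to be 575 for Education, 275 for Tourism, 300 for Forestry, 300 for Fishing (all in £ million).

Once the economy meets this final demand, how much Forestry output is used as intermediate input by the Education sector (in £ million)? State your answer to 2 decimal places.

z_31 = 138.83

Technical coefficients a_ij = z_ij / X_j:
  a_11 = 56/560 = 0.10, a_21 = 196/560 = 0.35, a_31 = 56/560 = 0.10, a_41 = 140/560 = 0.25
  a_12 = 170/680 = 0.25, a_22 = 170/680 = 0.25, a_32 = 68/680 = 0.10, a_42 = 204/680 = 0.30
  a_13 = 0/280 = 0.00, a_23 = 112/280 = 0.40, a_33 = 0/280 = 0.00, a_43 = 28/280 = 0.10
  a_14 = 128/640 = 0.20, a_24 = 128/640 = 0.20, a_34 = 0/640 = 0.00, a_44 = 32/640 = 0.05
I − A =
  [   0.90    -0.25     0.00    -0.20]
  [  -0.35     0.75    -0.40    -0.20]
  [  -0.10    -0.10     1.00     0.00]
  [  -0.25    -0.30    -0.10     0.95]
Compute the cofactors C_ij = (−1)^(i+j)·(3×3 minor ij) of I−A; the adjugate is their transpose:
adj(I−A) = Cᵀ =
  [ 0.612500   0.299500   0.139000   0.192000]
  [ 0.422500   0.803000   0.347000   0.258000]
  [ 0.103500   0.110250   0.433125   0.045000]
  [ 0.305500   0.344000   0.191750   0.541500]
det(I−A) = Σ_j (I−A)_1j·C_1j = (0.90)(0.612500) + (-0.25)(0.422500) + (0.00)(0.103500) + (-0.20)(0.305500) = 0.384525
(I − A)⁻¹ = adj(I−A) / det(I−A) ≈
  [   1.5929     0.7789     0.3615     0.4993]
  [   1.0988     2.0883     0.9024     0.6710]
  [   0.2692     0.2867     1.1264     0.1170]
  [   0.7945     0.8946     0.4987     1.4082]
First solve x = (I − A)⁻¹ d = adj(I−A)·d / det(I−A); in particular x_1 = (0.612500·575 + 0.299500·275 + 0.139000·300 + 0.192000·300) / 0.384525 = 533.85 / 0.384525 ≈ 1388.3363.
Intermediate flow from 3 to 1: z_31 = a_31 · x_1 = 0.10 × 533.85 / 0.384525 = 53.385 / 0.384525 ≈ 138.83.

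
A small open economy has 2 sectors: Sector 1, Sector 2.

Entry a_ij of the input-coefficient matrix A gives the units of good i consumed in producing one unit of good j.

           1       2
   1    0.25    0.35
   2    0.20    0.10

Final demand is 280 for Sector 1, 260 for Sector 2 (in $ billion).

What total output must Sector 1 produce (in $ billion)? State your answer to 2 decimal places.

x_1 = 566.94

I − A =
  [   0.75    -0.35]
  [  -0.20     0.90]
det(I−A) = (0.75)(0.90) − (-0.35)(-0.20) = 0.6050
adj(I−A) = [[0.90, 0.35], [0.20, 0.75]]
(I − A)⁻¹ = adj(I−A) / det(I−A) ≈
  [   1.4876     0.5785]
  [   0.3306     1.2397]
x = (I − A)⁻¹ d = adj(I−A)·d / det(I−A), with det(I−A) = 0.6050:
  x_1 = (0.90·280 + 0.35·260) / 0.6050 = 343.00 / 0.6050 ≈ 566.94
  x_2 = (0.20·280 + 0.75·260) / 0.6050 = 251.00 / 0.6050 ≈ 414.88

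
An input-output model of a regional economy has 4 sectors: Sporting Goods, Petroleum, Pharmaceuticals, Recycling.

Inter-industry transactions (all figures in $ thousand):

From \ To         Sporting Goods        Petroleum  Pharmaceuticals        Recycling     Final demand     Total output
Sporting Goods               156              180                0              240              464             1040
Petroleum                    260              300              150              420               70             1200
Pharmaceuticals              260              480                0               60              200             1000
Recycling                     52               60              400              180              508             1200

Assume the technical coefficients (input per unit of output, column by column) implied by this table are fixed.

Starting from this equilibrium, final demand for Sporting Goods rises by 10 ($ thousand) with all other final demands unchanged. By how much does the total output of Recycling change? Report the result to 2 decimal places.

Δx_4 = 4.73

Technical coefficients a_ij = z_ij / X_j:
  a_11 = 156/1040 = 0.15, a_21 = 260/1040 = 0.25, a_31 = 260/1040 = 0.25, a_41 = 52/1040 = 0.05
  a_12 = 180/1200 = 0.15, a_22 = 300/1200 = 0.25, a_32 = 480/1200 = 0.40, a_42 = 60/1200 = 0.05
  a_13 = 0/1000 = 0.00, a_23 = 150/1000 = 0.15, a_33 = 0/1000 = 0.00, a_43 = 400/1000 = 0.40
  a_14 = 240/1200 = 0.20, a_24 = 420/1200 = 0.35, a_34 = 60/1200 = 0.05, a_44 = 180/1200 = 0.15
I − A =
  [   0.85    -0.15     0.00    -0.20]
  [  -0.25     0.75    -0.15    -0.35]
  [  -0.25    -0.40     1.00    -0.05]
  [  -0.05    -0.05    -0.40     0.85]
Compute the cofactors C_ij = (−1)^(i+j)·(3×3 minor ij) of I−A; the adjugate is their transpose:
adj(I−A) = Cᵀ =
  [ 0.497625   0.166500   0.101625   0.191625]
  [ 0.292250   0.675500   0.245875   0.361375]
  [ 0.249500   0.321875   0.482500   0.219625]
  [ 0.163875   0.201000   0.247500   0.543375]
det(I−A) = Σ_j (I−A)_1j·C_1j = (0.85)(0.497625) + (-0.15)(0.292250) + (0.00)(0.249500) + (-0.20)(0.163875) = 0.34636875
(I − A)⁻¹ = adj(I−A) / det(I−A) ≈
  [   1.4367     0.4807     0.2934     0.5532]
  [   0.8438     1.9502     0.7099     1.0433]
  [   0.7203     0.9293     1.3930     0.6341]
  [   0.4731     0.5803     0.7146     1.5688]
Δx = (I − A)⁻¹ Δd with Δd having +10 in the Sporting Goods component and 0 elsewhere.
So Δx_4 = L_41 · (+10), where L_41 = adj(I−A)_41 / det(I−A) = 0.163875 / 0.34636875.
Δx_4 = 0.163875 × (+10) / 0.34636875 = 1.63875 / 0.34636875 ≈ 4.73.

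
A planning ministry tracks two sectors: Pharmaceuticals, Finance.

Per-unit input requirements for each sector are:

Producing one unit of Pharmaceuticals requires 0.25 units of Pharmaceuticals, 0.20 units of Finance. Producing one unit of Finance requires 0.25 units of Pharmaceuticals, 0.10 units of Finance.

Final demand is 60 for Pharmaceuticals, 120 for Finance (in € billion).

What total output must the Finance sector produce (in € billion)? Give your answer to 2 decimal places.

I − A =
  [   0.75    -0.25]
  [  -0.20     0.90]
det(I−A) = (0.75)(0.90) − (-0.25)(-0.20) = 0.6250
adj(I−A) = [[0.90, 0.25], [0.20, 0.75]]
(I − A)⁻¹ = adj(I−A) / det(I−A) ≈
  [   1.4400     0.4000]
  [   0.3200     1.2000]
x = (I − A)⁻¹ d = adj(I−A)·d / det(I−A), with det(I−A) = 0.6250:
  x_P = (0.90·60 + 0.25·120) / 0.6250 = 84.00 / 0.6250 = 134.40
  x_F = (0.20·60 + 0.75·120) / 0.6250 = 102.00 / 0.6250 = 163.20

x_F = 163.20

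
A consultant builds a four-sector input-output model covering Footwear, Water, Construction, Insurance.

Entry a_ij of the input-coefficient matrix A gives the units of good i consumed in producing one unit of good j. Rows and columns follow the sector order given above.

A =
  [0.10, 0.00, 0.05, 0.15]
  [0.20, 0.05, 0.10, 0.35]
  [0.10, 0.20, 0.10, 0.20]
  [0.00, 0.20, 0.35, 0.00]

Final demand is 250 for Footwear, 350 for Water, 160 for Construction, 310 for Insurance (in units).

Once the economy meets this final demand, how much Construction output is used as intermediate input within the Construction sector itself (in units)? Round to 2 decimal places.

z_33 = 53.45

I − A =
  [   0.90     0.00    -0.05    -0.15]
  [  -0.20     0.95    -0.10    -0.35]
  [  -0.10    -0.20     0.90    -0.20]
  [   0.00    -0.20    -0.35     1.00]
Compute the cofactors C_ij = (−1)^(i+j)·(3×3 minor ij) of I−A; the adjugate is their transpose:
adj(I−A) = Cᵀ =
  [ 0.677000   0.049500   0.096875   0.138250]
  [ 0.188250   0.736750   0.220750   0.330250]
  [ 0.136000   0.219000   0.786000   0.254250]
  [ 0.085250   0.224000   0.319250   0.744750]
det(I−A) = Σ_j (I−A)_1j·C_1j = (0.90)(0.677000) + (0.00)(0.188250) + (-0.05)(0.136000) + (-0.15)(0.085250) = 0.5897125
(I − A)⁻¹ = adj(I−A) / det(I−A) ≈
  [   1.1480     0.0839     0.1643     0.2344]
  [   0.3192     1.2493     0.3743     0.5600]
  [   0.2306     0.3714     1.3329     0.4311]
  [   0.1446     0.3798     0.5414     1.2629]
First solve x = (I − A)⁻¹ d = adj(I−A)·d / det(I−A); in particular x_3 = (0.136000·250 + 0.219000·350 + 0.786000·160 + 0.254250·310) / 0.5897125 = 315.2275 / 0.5897125 ≈ 534.5444.
Intermediate flow from 3 to 3: z_33 = a_33 · x_3 = 0.10 × 315.2275 / 0.5897125 = 31.52275 / 0.5897125 ≈ 53.45.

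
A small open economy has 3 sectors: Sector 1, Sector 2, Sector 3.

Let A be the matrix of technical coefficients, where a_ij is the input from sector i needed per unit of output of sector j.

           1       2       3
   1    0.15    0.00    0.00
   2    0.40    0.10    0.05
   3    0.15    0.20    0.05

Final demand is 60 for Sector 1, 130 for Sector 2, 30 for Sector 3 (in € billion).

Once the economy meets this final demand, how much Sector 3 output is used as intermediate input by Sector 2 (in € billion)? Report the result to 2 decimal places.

z_32 = 36.06

I − A =
  [   0.85     0.00     0.00]
  [  -0.40     0.90    -0.05]
  [  -0.15    -0.20     0.95]
Cofactors of I−A, C_ij = (−1)^(i+j)·(minor ij) (rows/columns in the sector order above):
  C_11 = (0.90)(0.95) − (-0.05)(-0.20) = 0.8450
  C_12 = −[(-0.40)(0.95) − (-0.05)(-0.15)] = 0.3875
  C_13 = (-0.40)(-0.20) − (0.90)(-0.15) = 0.2150
  C_21 = −[(0.00)(0.95) − (0.00)(-0.20)] = 0.0000
  C_22 = (0.85)(0.95) − (0.00)(-0.15) = 0.8075
  C_23 = −[(0.85)(-0.20) − (0.00)(-0.15)] = 0.1700
  C_31 = (0.00)(-0.05) − (0.00)(0.90) = 0.0000
  C_32 = −[(0.85)(-0.05) − (0.00)(-0.40)] = 0.0425
  C_33 = (0.85)(0.90) − (0.00)(-0.40) = 0.7650
det(I−A) = Σ_j (I−A)_1j·C_1j = (0.85)(0.8450) + (0.00)(0.3875) + (0.00)(0.2150) = 0.71825
adj(I−A) = Cᵀ =
  [ 0.8450   0.0000   0.0000]
  [ 0.3875   0.8075   0.0425]
  [ 0.2150   0.1700   0.7650]
(I − A)⁻¹ = adj(I−A) / det(I−A) ≈
  [   1.1765     0.0000     0.0000]
  [   0.5395     1.1243     0.0592]
  [   0.2993     0.2367     1.0651]
First solve x = (I − A)⁻¹ d = adj(I−A)·d / det(I−A); in particular x_2 = (0.3875·60 + 0.8075·130 + 0.0425·30) / 0.71825 = 129.50 / 0.71825 ≈ 180.2993.
Intermediate flow from 3 to 2: z_32 = a_32 · x_2 = 0.20 × 129.50 / 0.71825 = 25.90 / 0.71825 ≈ 36.06.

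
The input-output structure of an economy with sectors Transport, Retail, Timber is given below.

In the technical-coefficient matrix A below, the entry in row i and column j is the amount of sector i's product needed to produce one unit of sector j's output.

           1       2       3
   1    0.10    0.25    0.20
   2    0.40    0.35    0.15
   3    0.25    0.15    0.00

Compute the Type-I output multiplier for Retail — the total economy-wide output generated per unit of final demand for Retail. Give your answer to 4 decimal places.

m_2 = 3.2309

I − A =
  [   0.90    -0.25    -0.20]
  [  -0.40     0.65    -0.15]
  [  -0.25    -0.15     1.00]
Cofactors of I−A, C_ij = (−1)^(i+j)·(minor ij) (rows/columns in the sector order above):
  C_11 = (0.65)(1.00) − (-0.15)(-0.15) = 0.6275
  C_12 = −[(-0.40)(1.00) − (-0.15)(-0.25)] = 0.4375
  C_13 = (-0.40)(-0.15) − (0.65)(-0.25) = 0.2225
  C_21 = −[(-0.25)(1.00) − (-0.20)(-0.15)] = 0.2800
  C_22 = (0.90)(1.00) − (-0.20)(-0.25) = 0.8500
  C_23 = −[(0.90)(-0.15) − (-0.25)(-0.25)] = 0.1975
  C_31 = (-0.25)(-0.15) − (-0.20)(0.65) = 0.1675
  C_32 = −[(0.90)(-0.15) − (-0.20)(-0.40)] = 0.2150
  C_33 = (0.90)(0.65) − (-0.25)(-0.40) = 0.4850
det(I−A) = Σ_j (I−A)_1j·C_1j = (0.90)(0.6275) + (-0.25)(0.4375) + (-0.20)(0.2225) = 0.410875
adj(I−A) = Cᵀ =
  [ 0.6275   0.2800   0.1675]
  [ 0.4375   0.8500   0.2150]
  [ 0.2225   0.1975   0.4850]
(I − A)⁻¹ = adj(I−A) / det(I−A) ≈
  [   1.52723     0.68147     0.40767]
  [   1.06480     2.06876     0.52327]
  [   0.54153     0.48068     1.18041]
The output multiplier for sector j is the column-j sum of the Leontief inverse (I − A)⁻¹ = adj(I−A) / det(I−A).
Column 2 of adj(I−A): (0.2800, 0.8500, 0.1975); det(I−A) = 0.410875.
m_2 = (0.2800 + 0.8500 + 0.1975) / 0.410875 = 1.3275 / 0.410875 ≈ 3.2309.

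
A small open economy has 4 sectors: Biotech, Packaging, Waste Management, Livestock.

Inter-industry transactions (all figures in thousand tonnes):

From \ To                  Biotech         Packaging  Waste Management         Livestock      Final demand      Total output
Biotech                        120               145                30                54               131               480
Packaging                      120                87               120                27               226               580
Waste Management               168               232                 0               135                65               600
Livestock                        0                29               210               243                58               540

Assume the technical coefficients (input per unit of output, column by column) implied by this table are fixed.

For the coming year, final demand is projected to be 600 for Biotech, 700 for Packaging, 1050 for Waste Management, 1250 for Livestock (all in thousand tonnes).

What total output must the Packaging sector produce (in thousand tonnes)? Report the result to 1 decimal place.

x_2 = 3098.5

Technical coefficients a_ij = z_ij / X_j:
  a_11 = 120/480 = 0.25, a_21 = 120/480 = 0.25, a_31 = 168/480 = 0.35, a_41 = 0/480 = 0.00
  a_12 = 145/580 = 0.25, a_22 = 87/580 = 0.15, a_32 = 232/580 = 0.40, a_42 = 29/580 = 0.05
  a_13 = 30/600 = 0.05, a_23 = 120/600 = 0.20, a_33 = 0/600 = 0.00, a_43 = 210/600 = 0.35
  a_14 = 54/540 = 0.10, a_24 = 27/540 = 0.05, a_34 = 135/540 = 0.25, a_44 = 243/540 = 0.45
I − A =
  [   0.75    -0.25    -0.05    -0.10]
  [  -0.25     0.85    -0.20    -0.05]
  [  -0.35    -0.40     1.00    -0.25]
  [   0.00    -0.05    -0.35     0.55]
Compute the cofactors C_ij = (−1)^(i+j)·(3×3 minor ij) of I−A; the adjugate is their transpose:
adj(I−A) = Cᵀ =
  [ 0.337125   0.146250   0.085875   0.113625]
  [ 0.160250   0.325000   0.111250   0.109250]
  [ 0.220875   0.224250   0.313125   0.202875]
  [ 0.155125   0.172250   0.209375   0.477625]
det(I−A) = Σ_j (I−A)_1j·C_1j = (0.75)(0.337125) + (-0.25)(0.160250) + (-0.05)(0.220875) + (-0.10)(0.155125) = 0.186225
(I − A)⁻¹ = adj(I−A) / det(I−A) ≈
  [   1.8103     0.7853     0.4611     0.6101]
  [   0.8605     1.7452     0.5974     0.5867]
  [   1.1861     1.2042     1.6814     1.0894]
  [   0.8330     0.9250     1.1243     2.5648]
x = (I − A)⁻¹ d = adj(I−A)·d / det(I−A), with det(I−A) = 0.186225:
  x_1 = (0.337125·600 + 0.146250·700 + 0.085875·1050 + 0.113625·1250) / 0.186225 = 536.85 / 0.186225 ≈ 2882.8
  x_2 = (0.160250·600 + 0.325000·700 + 0.111250·1050 + 0.109250·1250) / 0.186225 = 577.025 / 0.186225 ≈ 3098.5
  x_3 = (0.220875·600 + 0.224250·700 + 0.313125·1050 + 0.202875·1250) / 0.186225 = 871.875 / 0.186225 ≈ 4681.8
  x_4 = (0.155125·600 + 0.172250·700 + 0.209375·1050 + 0.477625·1250) / 0.186225 = 1030.525 / 0.186225 ≈ 5533.8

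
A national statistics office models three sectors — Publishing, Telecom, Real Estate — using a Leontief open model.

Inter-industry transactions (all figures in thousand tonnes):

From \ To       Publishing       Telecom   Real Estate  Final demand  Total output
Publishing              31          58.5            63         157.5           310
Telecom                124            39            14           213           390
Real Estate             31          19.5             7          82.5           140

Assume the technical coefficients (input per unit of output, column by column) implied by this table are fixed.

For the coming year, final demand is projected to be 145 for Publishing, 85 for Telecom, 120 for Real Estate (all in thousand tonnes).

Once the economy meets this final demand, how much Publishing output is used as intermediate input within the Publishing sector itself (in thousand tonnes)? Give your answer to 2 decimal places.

Technical coefficients a_ij = z_ij / X_j:
  a_11 = 31/310 = 0.10, a_21 = 124/310 = 0.40, a_31 = 31/310 = 0.10
  a_12 = 58.5/390 = 0.15, a_22 = 39/390 = 0.10, a_32 = 19.5/390 = 0.05
  a_13 = 63/140 = 0.45, a_23 = 14/140 = 0.10, a_33 = 7/140 = 0.05
I − A =
  [   0.90    -0.15    -0.45]
  [  -0.40     0.90    -0.10]
  [  -0.10    -0.05     0.95]
Cofactors of I−A, C_ij = (−1)^(i+j)·(minor ij) (rows/columns in the sector order above):
  C_11 = (0.90)(0.95) − (-0.10)(-0.05) = 0.8500
  C_12 = −[(-0.40)(0.95) − (-0.10)(-0.10)] = 0.3900
  C_13 = (-0.40)(-0.05) − (0.90)(-0.10) = 0.1100
  C_21 = −[(-0.15)(0.95) − (-0.45)(-0.05)] = 0.1650
  C_22 = (0.90)(0.95) − (-0.45)(-0.10) = 0.8100
  C_23 = −[(0.90)(-0.05) − (-0.15)(-0.10)] = 0.0600
  C_31 = (-0.15)(-0.10) − (-0.45)(0.90) = 0.4200
  C_32 = −[(0.90)(-0.10) − (-0.45)(-0.40)] = 0.2700
  C_33 = (0.90)(0.90) − (-0.15)(-0.40) = 0.7500
det(I−A) = Σ_j (I−A)_1j·C_1j = (0.90)(0.8500) + (-0.15)(0.3900) + (-0.45)(0.1100) = 0.6570
adj(I−A) = Cᵀ =
  [ 0.8500   0.1650   0.4200]
  [ 0.3900   0.8100   0.2700]
  [ 0.1100   0.0600   0.7500]
(I − A)⁻¹ = adj(I−A) / det(I−A) ≈
  [   1.2938     0.2511     0.6393]
  [   0.5936     1.2329     0.4110]
  [   0.1674     0.0913     1.1416]
First solve x = (I − A)⁻¹ d = adj(I−A)·d / det(I−A); in particular x_1 = (0.8500·145 + 0.1650·85 + 0.4200·120) / 0.6570 = 187.675 / 0.6570 ≈ 285.6545.
Intermediate flow from 1 to 1: z_11 = a_11 · x_1 = 0.10 × 187.675 / 0.6570 = 18.7675 / 0.6570 ≈ 28.57.

z_11 = 28.57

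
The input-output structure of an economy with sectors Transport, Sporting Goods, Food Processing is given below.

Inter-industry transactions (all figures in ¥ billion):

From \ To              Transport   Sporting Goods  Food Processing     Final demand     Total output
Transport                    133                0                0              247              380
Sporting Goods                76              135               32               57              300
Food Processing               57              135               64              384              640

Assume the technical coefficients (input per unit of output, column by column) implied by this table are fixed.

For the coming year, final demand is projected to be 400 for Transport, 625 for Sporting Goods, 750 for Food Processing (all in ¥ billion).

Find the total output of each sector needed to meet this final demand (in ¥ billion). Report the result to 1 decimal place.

Technical coefficients a_ij = z_ij / X_j:
  a_TT = 133/380 = 0.35, a_ST = 76/380 = 0.20, a_FT = 57/380 = 0.15
  a_TS = 0/300 = 0.00, a_SS = 135/300 = 0.45, a_FS = 135/300 = 0.45
  a_TF = 0/640 = 0.00, a_SF = 32/640 = 0.05, a_FF = 64/640 = 0.10
I − A =
  [   0.65     0.00     0.00]
  [  -0.20     0.55    -0.05]
  [  -0.15    -0.45     0.90]
Cofactors of I−A, C_ij = (−1)^(i+j)·(minor ij) (rows/columns in the sector order above):
  C_11 = (0.55)(0.90) − (-0.05)(-0.45) = 0.4725
  C_12 = −[(-0.20)(0.90) − (-0.05)(-0.15)] = 0.1875
  C_13 = (-0.20)(-0.45) − (0.55)(-0.15) = 0.1725
  C_21 = −[(0.00)(0.90) − (0.00)(-0.45)] = 0.0000
  C_22 = (0.65)(0.90) − (0.00)(-0.15) = 0.5850
  C_23 = −[(0.65)(-0.45) − (0.00)(-0.15)] = 0.2925
  C_31 = (0.00)(-0.05) − (0.00)(0.55) = 0.0000
  C_32 = −[(0.65)(-0.05) − (0.00)(-0.20)] = 0.0325
  C_33 = (0.65)(0.55) − (0.00)(-0.20) = 0.3575
det(I−A) = Σ_j (I−A)_1j·C_1j = (0.65)(0.4725) + (0.00)(0.1875) + (0.00)(0.1725) = 0.307125
adj(I−A) = Cᵀ =
  [ 0.4725   0.0000   0.0000]
  [ 0.1875   0.5850   0.0325]
  [ 0.1725   0.2925   0.3575]
(I − A)⁻¹ = adj(I−A) / det(I−A) ≈
  [   1.5385     0.0000     0.0000]
  [   0.6105     1.9048     0.1058]
  [   0.5617     0.9524     1.1640]
x = (I − A)⁻¹ d = adj(I−A)·d / det(I−A), with det(I−A) = 0.307125:
  x_T = (0.4725·400 + 0.0000·625 + 0.0000·750) / 0.307125 = 189.00 / 0.307125 ≈ 615.4
  x_S = (0.1875·400 + 0.5850·625 + 0.0325·750) / 0.307125 = 465.00 / 0.307125 ≈ 1514.0
  x_F = (0.1725·400 + 0.2925·625 + 0.3575·750) / 0.307125 = 519.9375 / 0.307125 ≈ 1692.9

x_T = 615.4, x_S = 1514.0, x_F = 1692.9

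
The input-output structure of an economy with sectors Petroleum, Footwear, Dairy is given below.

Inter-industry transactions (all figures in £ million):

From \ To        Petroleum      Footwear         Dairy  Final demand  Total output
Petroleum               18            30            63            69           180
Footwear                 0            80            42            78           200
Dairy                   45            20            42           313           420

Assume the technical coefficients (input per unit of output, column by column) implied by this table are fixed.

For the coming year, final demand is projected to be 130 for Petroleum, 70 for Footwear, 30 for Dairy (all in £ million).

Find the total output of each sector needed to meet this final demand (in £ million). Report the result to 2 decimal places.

x_P = 183.14, x_F = 133.17, x_D = 99.00

Technical coefficients a_ij = z_ij / X_j:
  a_PP = 18/180 = 0.10, a_FP = 0/180 = 0.00, a_DP = 45/180 = 0.25
  a_PF = 30/200 = 0.15, a_FF = 80/200 = 0.40, a_DF = 20/200 = 0.10
  a_PD = 63/420 = 0.15, a_FD = 42/420 = 0.10, a_DD = 42/420 = 0.10
I − A =
  [   0.90    -0.15    -0.15]
  [   0.00     0.60    -0.10]
  [  -0.25    -0.10     0.90]
Cofactors of I−A, C_ij = (−1)^(i+j)·(minor ij) (rows/columns in the sector order above):
  C_11 = (0.60)(0.90) − (-0.10)(-0.10) = 0.5300
  C_12 = −[(0.00)(0.90) − (-0.10)(-0.25)] = 0.0250
  C_13 = (0.00)(-0.10) − (0.60)(-0.25) = 0.1500
  C_21 = −[(-0.15)(0.90) − (-0.15)(-0.10)] = 0.1500
  C_22 = (0.90)(0.90) − (-0.15)(-0.25) = 0.7725
  C_23 = −[(0.90)(-0.10) − (-0.15)(-0.25)] = 0.1275
  C_31 = (-0.15)(-0.10) − (-0.15)(0.60) = 0.1050
  C_32 = −[(0.90)(-0.10) − (-0.15)(0.00)] = 0.0900
  C_33 = (0.90)(0.60) − (-0.15)(0.00) = 0.5400
det(I−A) = Σ_j (I−A)_1j·C_1j = (0.90)(0.5300) + (-0.15)(0.0250) + (-0.15)(0.1500) = 0.45075
adj(I−A) = Cᵀ =
  [ 0.5300   0.1500   0.1050]
  [ 0.0250   0.7725   0.0900]
  [ 0.1500   0.1275   0.5400]
(I − A)⁻¹ = adj(I−A) / det(I−A) ≈
  [   1.1758     0.3328     0.2329]
  [   0.0555     1.7138     0.1997]
  [   0.3328     0.2829     1.1980]
x = (I − A)⁻¹ d = adj(I−A)·d / det(I−A), with det(I−A) = 0.45075:
  x_P = (0.5300·130 + 0.1500·70 + 0.1050·30) / 0.45075 = 82.55 / 0.45075 ≈ 183.14
  x_F = (0.0250·130 + 0.7725·70 + 0.0900·30) / 0.45075 = 60.025 / 0.45075 ≈ 133.17
  x_D = (0.1500·130 + 0.1275·70 + 0.5400·30) / 0.45075 = 44.625 / 0.45075 ≈ 99.00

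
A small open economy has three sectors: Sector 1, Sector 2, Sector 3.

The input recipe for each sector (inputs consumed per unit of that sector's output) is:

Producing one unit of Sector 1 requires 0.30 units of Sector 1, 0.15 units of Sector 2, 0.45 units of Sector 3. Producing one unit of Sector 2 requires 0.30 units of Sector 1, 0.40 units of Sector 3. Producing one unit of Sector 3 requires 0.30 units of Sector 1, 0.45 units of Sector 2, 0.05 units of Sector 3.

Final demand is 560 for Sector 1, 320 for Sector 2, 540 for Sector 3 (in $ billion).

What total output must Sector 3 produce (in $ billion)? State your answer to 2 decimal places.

I − A =
  [   0.70    -0.30    -0.30]
  [  -0.15     1.00    -0.45]
  [  -0.45    -0.40     0.95]
Cofactors of I−A, C_ij = (−1)^(i+j)·(minor ij) (rows/columns in the sector order above):
  C_11 = (1.00)(0.95) − (-0.45)(-0.40) = 0.7700
  C_12 = −[(-0.15)(0.95) − (-0.45)(-0.45)] = 0.3450
  C_13 = (-0.15)(-0.40) − (1.00)(-0.45) = 0.5100
  C_21 = −[(-0.30)(0.95) − (-0.30)(-0.40)] = 0.4050
  C_22 = (0.70)(0.95) − (-0.30)(-0.45) = 0.5300
  C_23 = −[(0.70)(-0.40) − (-0.30)(-0.45)] = 0.4150
  C_31 = (-0.30)(-0.45) − (-0.30)(1.00) = 0.4350
  C_32 = −[(0.70)(-0.45) − (-0.30)(-0.15)] = 0.3600
  C_33 = (0.70)(1.00) − (-0.30)(-0.15) = 0.6550
det(I−A) = Σ_j (I−A)_1j·C_1j = (0.70)(0.7700) + (-0.30)(0.3450) + (-0.30)(0.5100) = 0.2825
adj(I−A) = Cᵀ =
  [ 0.7700   0.4050   0.4350]
  [ 0.3450   0.5300   0.3600]
  [ 0.5100   0.4150   0.6550]
(I − A)⁻¹ = adj(I−A) / det(I−A) ≈
  [   2.7257     1.4336     1.5398]
  [   1.2212     1.8761     1.2743]
  [   1.8053     1.4690     2.3186]
x = (I − A)⁻¹ d = adj(I−A)·d / det(I−A), with det(I−A) = 0.2825:
  x_1 = (0.7700·560 + 0.4050·320 + 0.4350·540) / 0.2825 = 795.70 / 0.2825 ≈ 2816.64
  x_2 = (0.3450·560 + 0.5300·320 + 0.3600·540) / 0.2825 = 557.20 / 0.2825 ≈ 1972.39
  x_3 = (0.5100·560 + 0.4150·320 + 0.6550·540) / 0.2825 = 772.10 / 0.2825 ≈ 2733.10

x_3 = 2733.10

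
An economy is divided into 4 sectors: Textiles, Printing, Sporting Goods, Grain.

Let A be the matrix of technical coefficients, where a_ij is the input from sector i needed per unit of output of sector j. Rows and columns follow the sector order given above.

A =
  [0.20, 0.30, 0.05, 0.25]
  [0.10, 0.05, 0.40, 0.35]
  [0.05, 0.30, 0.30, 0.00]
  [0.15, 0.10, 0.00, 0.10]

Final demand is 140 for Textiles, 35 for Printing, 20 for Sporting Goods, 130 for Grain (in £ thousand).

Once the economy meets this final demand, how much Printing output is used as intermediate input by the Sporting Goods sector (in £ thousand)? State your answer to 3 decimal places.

z_PS = 57.993

I − A =
  [   0.80    -0.30    -0.05    -0.25]
  [  -0.10     0.95    -0.40    -0.35]
  [  -0.05    -0.30     0.70     0.00]
  [  -0.15    -0.10     0.00     0.90]
Compute the cofactors C_ij = (−1)^(i+j)·(3×3 minor ij) of I−A; the adjugate is their transpose:
adj(I−A) = Cᵀ =
  [ 0.466000   0.220000   0.159000   0.215000]
  [ 0.117750   0.475500   0.280125   0.217625]
  [ 0.083750   0.219500   0.575125   0.108625]
  [ 0.090750   0.089500   0.057625   0.405125]
det(I−A) = Σ_j (I−A)_1j·C_1j = (0.80)(0.466000) + (-0.30)(0.117750) + (-0.05)(0.083750) + (-0.25)(0.090750) = 0.3106
(I − A)⁻¹ = adj(I−A) / det(I−A) ≈
  [   1.5003     0.7083     0.5119     0.6922]
  [   0.3791     1.5309     0.9019     0.7007]
  [   0.2696     0.7067     1.8517     0.3497]
  [   0.2922     0.2882     0.1855     1.3043]
First solve x = (I − A)⁻¹ d = adj(I−A)·d / det(I−A); in particular x_S = (0.083750·140 + 0.219500·35 + 0.575125·20 + 0.108625·130) / 0.3106 = 45.03125 / 0.3106 ≈ 144.98149.
Intermediate flow from P to S: z_PS = a_PS · x_S = 0.40 × 45.03125 / 0.3106 = 18.0125 / 0.3106 ≈ 57.993.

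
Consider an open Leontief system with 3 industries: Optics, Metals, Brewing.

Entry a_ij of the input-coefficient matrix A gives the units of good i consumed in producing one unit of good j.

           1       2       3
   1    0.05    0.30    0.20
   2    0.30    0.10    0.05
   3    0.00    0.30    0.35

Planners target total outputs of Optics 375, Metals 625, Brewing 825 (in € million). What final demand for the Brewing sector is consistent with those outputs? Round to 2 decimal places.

I − A =
  [   0.95    -0.30    -0.20]
  [  -0.30     0.90    -0.05]
  [   0.00    -0.30     0.65]
d = (I − A) x:
  d_1 = (+0.95)·375 + (-0.30)·625 + (-0.20)·825 = 3.75
  d_2 = (-0.30)·375 + (+0.90)·625 + (-0.05)·825 = 408.75
  d_3 = (+0.00)·375 + (-0.30)·625 + (+0.65)·825 = 348.75

d_3 = 348.75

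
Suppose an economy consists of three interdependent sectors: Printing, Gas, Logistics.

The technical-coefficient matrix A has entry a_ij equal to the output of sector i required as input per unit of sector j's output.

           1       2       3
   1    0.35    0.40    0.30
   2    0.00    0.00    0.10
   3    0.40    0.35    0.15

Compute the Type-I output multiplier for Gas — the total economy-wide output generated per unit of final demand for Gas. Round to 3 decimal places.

m_2 = 3.213

I − A =
  [   0.65    -0.40    -0.30]
  [   0.00     1.00    -0.10]
  [  -0.40    -0.35     0.85]
Cofactors of I−A, C_ij = (−1)^(i+j)·(minor ij) (rows/columns in the sector order above):
  C_11 = (1.00)(0.85) − (-0.10)(-0.35) = 0.8150
  C_12 = −[(0.00)(0.85) − (-0.10)(-0.40)] = 0.0400
  C_13 = (0.00)(-0.35) − (1.00)(-0.40) = 0.4000
  C_21 = −[(-0.40)(0.85) − (-0.30)(-0.35)] = 0.4450
  C_22 = (0.65)(0.85) − (-0.30)(-0.40) = 0.4325
  C_23 = −[(0.65)(-0.35) − (-0.40)(-0.40)] = 0.3875
  C_31 = (-0.40)(-0.10) − (-0.30)(1.00) = 0.3400
  C_32 = −[(0.65)(-0.10) − (-0.30)(0.00)] = 0.0650
  C_33 = (0.65)(1.00) − (-0.40)(0.00) = 0.6500
det(I−A) = Σ_j (I−A)_1j·C_1j = (0.65)(0.8150) + (-0.40)(0.0400) + (-0.30)(0.4000) = 0.39375
adj(I−A) = Cᵀ =
  [ 0.8150   0.4450   0.3400]
  [ 0.0400   0.4325   0.0650]
  [ 0.4000   0.3875   0.6500]
(I − A)⁻¹ = adj(I−A) / det(I−A) ≈
  [   2.0698     1.1302     0.8635]
  [   0.1016     1.0984     0.1651]
  [   1.0159     0.9841     1.6508]
The output multiplier for sector j is the column-j sum of the Leontief inverse (I − A)⁻¹ = adj(I−A) / det(I−A).
Column 2 of adj(I−A): (0.4450, 0.4325, 0.3875); det(I−A) = 0.39375.
m_2 = (0.4450 + 0.4325 + 0.3875) / 0.39375 = 1.265 / 0.39375 ≈ 3.213.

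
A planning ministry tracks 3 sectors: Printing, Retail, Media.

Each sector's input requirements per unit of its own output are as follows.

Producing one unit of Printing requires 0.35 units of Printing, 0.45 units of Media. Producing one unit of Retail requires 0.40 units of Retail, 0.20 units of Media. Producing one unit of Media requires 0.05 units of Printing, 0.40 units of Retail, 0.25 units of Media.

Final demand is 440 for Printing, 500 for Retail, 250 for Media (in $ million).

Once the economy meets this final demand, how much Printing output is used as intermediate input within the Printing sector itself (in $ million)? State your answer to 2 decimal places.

I − A =
  [   0.65     0.00    -0.05]
  [   0.00     0.60    -0.40]
  [  -0.45    -0.20     0.75]
Cofactors of I−A, C_ij = (−1)^(i+j)·(minor ij) (rows/columns in the sector order above):
  C_11 = (0.60)(0.75) − (-0.40)(-0.20) = 0.3700
  C_12 = −[(0.00)(0.75) − (-0.40)(-0.45)] = 0.1800
  C_13 = (0.00)(-0.20) − (0.60)(-0.45) = 0.2700
  C_21 = −[(0.00)(0.75) − (-0.05)(-0.20)] = 0.0100
  C_22 = (0.65)(0.75) − (-0.05)(-0.45) = 0.4650
  C_23 = −[(0.65)(-0.20) − (0.00)(-0.45)] = 0.1300
  C_31 = (0.00)(-0.40) − (-0.05)(0.60) = 0.0300
  C_32 = −[(0.65)(-0.40) − (-0.05)(0.00)] = 0.2600
  C_33 = (0.65)(0.60) − (0.00)(0.00) = 0.3900
det(I−A) = Σ_j (I−A)_1j·C_1j = (0.65)(0.3700) + (0.00)(0.1800) + (-0.05)(0.2700) = 0.2270
adj(I−A) = Cᵀ =
  [ 0.3700   0.0100   0.0300]
  [ 0.1800   0.4650   0.2600]
  [ 0.2700   0.1300   0.3900]
(I − A)⁻¹ = adj(I−A) / det(I−A) ≈
  [   1.6300     0.0441     0.1322]
  [   0.7930     2.0485     1.1454]
  [   1.1894     0.5727     1.7181]
First solve x = (I − A)⁻¹ d = adj(I−A)·d / det(I−A); in particular x_1 = (0.3700·440 + 0.0100·500 + 0.0300·250) / 0.2270 = 175.30 / 0.2270 ≈ 772.2467.
Intermediate flow from 1 to 1: z_11 = a_11 · x_1 = 0.35 × 175.30 / 0.2270 = 61.355 / 0.2270 ≈ 270.29.

z_11 = 270.29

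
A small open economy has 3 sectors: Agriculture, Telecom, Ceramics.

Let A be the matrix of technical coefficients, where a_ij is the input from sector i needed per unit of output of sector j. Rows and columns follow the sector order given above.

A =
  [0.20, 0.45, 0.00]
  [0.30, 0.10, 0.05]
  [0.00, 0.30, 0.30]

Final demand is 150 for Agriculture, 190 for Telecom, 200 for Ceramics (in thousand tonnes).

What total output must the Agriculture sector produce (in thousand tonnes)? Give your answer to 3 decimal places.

x_1 = 393.962

I − A =
  [   0.80    -0.45     0.00]
  [  -0.30     0.90    -0.05]
  [   0.00    -0.30     0.70]
Cofactors of I−A, C_ij = (−1)^(i+j)·(minor ij) (rows/columns in the sector order above):
  C_11 = (0.90)(0.70) − (-0.05)(-0.30) = 0.6150
  C_12 = −[(-0.30)(0.70) − (-0.05)(0.00)] = 0.2100
  C_13 = (-0.30)(-0.30) − (0.90)(0.00) = 0.0900
  C_21 = −[(-0.45)(0.70) − (0.00)(-0.30)] = 0.3150
  C_22 = (0.80)(0.70) − (0.00)(0.00) = 0.5600
  C_23 = −[(0.80)(-0.30) − (-0.45)(0.00)] = 0.2400
  C_31 = (-0.45)(-0.05) − (0.00)(0.90) = 0.0225
  C_32 = −[(0.80)(-0.05) − (0.00)(-0.30)] = 0.0400
  C_33 = (0.80)(0.90) − (-0.45)(-0.30) = 0.5850
det(I−A) = Σ_j (I−A)_1j·C_1j = (0.80)(0.6150) + (-0.45)(0.2100) + (0.00)(0.0900) = 0.3975
adj(I−A) = Cᵀ =
  [ 0.6150   0.3150   0.0225]
  [ 0.2100   0.5600   0.0400]
  [ 0.0900   0.2400   0.5850]
(I − A)⁻¹ = adj(I−A) / det(I−A) ≈
  [   1.5472     0.7925     0.0566]
  [   0.5283     1.4088     0.1006]
  [   0.2264     0.6038     1.4717]
x = (I − A)⁻¹ d = adj(I−A)·d / det(I−A), with det(I−A) = 0.3975:
  x_1 = (0.6150·150 + 0.3150·190 + 0.0225·200) / 0.3975 = 156.60 / 0.3975 ≈ 393.962
  x_2 = (0.2100·150 + 0.5600·190 + 0.0400·200) / 0.3975 = 145.90 / 0.3975 ≈ 367.044
  x_3 = (0.0900·150 + 0.2400·190 + 0.5850·200) / 0.3975 = 176.10 / 0.3975 ≈ 443.019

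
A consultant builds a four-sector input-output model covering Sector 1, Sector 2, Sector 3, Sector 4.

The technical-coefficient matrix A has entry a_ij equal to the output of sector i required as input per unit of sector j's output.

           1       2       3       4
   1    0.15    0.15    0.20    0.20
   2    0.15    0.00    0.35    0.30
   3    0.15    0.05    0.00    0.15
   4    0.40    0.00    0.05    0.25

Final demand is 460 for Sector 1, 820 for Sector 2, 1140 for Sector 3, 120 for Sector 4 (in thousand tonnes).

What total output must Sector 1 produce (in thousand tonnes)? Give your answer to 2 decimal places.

I − A =
  [   0.85    -0.15    -0.20    -0.20]
  [  -0.15     1.00    -0.35    -0.30]
  [  -0.15    -0.05     1.00    -0.15]
  [  -0.40     0.00    -0.05     0.75]
Compute the cofactors C_ij = (−1)^(i+j)·(3×3 minor ij) of I−A; the adjugate is their transpose:
adj(I−A) = Cᵀ =
  [ 0.728625   0.119375   0.201625   0.282375]
  [ 0.294000   0.515125   0.255875   0.335625]
  [ 0.184125   0.053750   0.522625   0.175125]
  [ 0.400875   0.067250   0.142375   0.773250]
det(I−A) = Σ_j (I−A)_1j·C_1j = (0.85)(0.728625) + (-0.15)(0.294000) + (-0.20)(0.184125) + (-0.20)(0.400875) = 0.45823125
(I − A)⁻¹ = adj(I−A) / det(I−A) ≈
  [   1.5901     0.2605     0.4400     0.6162]
  [   0.6416     1.1242     0.5584     0.7324]
  [   0.4018     0.1173     1.1405     0.3822]
  [   0.8748     0.1468     0.3107     1.6875]
x = (I − A)⁻¹ d = adj(I−A)·d / det(I−A), with det(I−A) = 0.45823125:
  x_1 = (0.728625·460 + 0.119375·820 + 0.201625·1140 + 0.282375·120) / 0.45823125 = 696.7925 / 0.45823125 ≈ 1520.61
  x_2 = (0.294000·460 + 0.515125·820 + 0.255875·1140 + 0.335625·120) / 0.45823125 = 889.615 / 0.45823125 ≈ 1941.41
  x_3 = (0.184125·460 + 0.053750·820 + 0.522625·1140 + 0.175125·120) / 0.45823125 = 745.58 / 0.45823125 ≈ 1627.08
  x_4 = (0.400875·460 + 0.067250·820 + 0.142375·1140 + 0.773250·120) / 0.45823125 = 494.645 / 0.45823125 ≈ 1079.47

x_1 = 1520.61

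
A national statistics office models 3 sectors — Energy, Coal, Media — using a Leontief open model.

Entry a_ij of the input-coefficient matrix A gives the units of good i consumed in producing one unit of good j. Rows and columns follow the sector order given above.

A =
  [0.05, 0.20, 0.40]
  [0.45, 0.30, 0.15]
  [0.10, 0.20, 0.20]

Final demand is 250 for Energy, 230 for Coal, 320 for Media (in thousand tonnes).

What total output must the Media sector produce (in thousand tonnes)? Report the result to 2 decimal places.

x_M = 747.05

I − A =
  [   0.95    -0.20    -0.40]
  [  -0.45     0.70    -0.15]
  [  -0.10    -0.20     0.80]
Cofactors of I−A, C_ij = (−1)^(i+j)·(minor ij) (rows/columns in the sector order above):
  C_11 = (0.70)(0.80) − (-0.15)(-0.20) = 0.5300
  C_12 = −[(-0.45)(0.80) − (-0.15)(-0.10)] = 0.3750
  C_13 = (-0.45)(-0.20) − (0.70)(-0.10) = 0.1600
  C_21 = −[(-0.20)(0.80) − (-0.40)(-0.20)] = 0.2400
  C_22 = (0.95)(0.80) − (-0.40)(-0.10) = 0.7200
  C_23 = −[(0.95)(-0.20) − (-0.20)(-0.10)] = 0.2100
  C_31 = (-0.20)(-0.15) − (-0.40)(0.70) = 0.3100
  C_32 = −[(0.95)(-0.15) − (-0.40)(-0.45)] = 0.3225
  C_33 = (0.95)(0.70) − (-0.20)(-0.45) = 0.5750
det(I−A) = Σ_j (I−A)_1j·C_1j = (0.95)(0.5300) + (-0.20)(0.3750) + (-0.40)(0.1600) = 0.3645
adj(I−A) = Cᵀ =
  [ 0.5300   0.2400   0.3100]
  [ 0.3750   0.7200   0.3225]
  [ 0.1600   0.2100   0.5750]
(I − A)⁻¹ = adj(I−A) / det(I−A) ≈
  [   1.4540     0.6584     0.8505]
  [   1.0288     1.9753     0.8848]
  [   0.4390     0.5761     1.5775]
x = (I − A)⁻¹ d = adj(I−A)·d / det(I−A), with det(I−A) = 0.3645:
  x_E = (0.5300·250 + 0.2400·230 + 0.3100·320) / 0.3645 = 286.90 / 0.3645 ≈ 787.11
  x_C = (0.3750·250 + 0.7200·230 + 0.3225·320) / 0.3645 = 362.55 / 0.3645 ≈ 994.65
  x_M = (0.1600·250 + 0.2100·230 + 0.5750·320) / 0.3645 = 272.30 / 0.3645 ≈ 747.05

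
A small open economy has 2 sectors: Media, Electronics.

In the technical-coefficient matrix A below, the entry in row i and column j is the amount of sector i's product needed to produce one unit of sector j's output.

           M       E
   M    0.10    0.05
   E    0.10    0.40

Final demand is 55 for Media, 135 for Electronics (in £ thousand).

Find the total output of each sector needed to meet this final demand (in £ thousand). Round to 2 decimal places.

x_M = 74.30, x_E = 237.38

I − A =
  [   0.90    -0.05]
  [  -0.10     0.60]
det(I−A) = (0.90)(0.60) − (-0.05)(-0.10) = 0.5350
adj(I−A) = [[0.60, 0.05], [0.10, 0.90]]
(I − A)⁻¹ = adj(I−A) / det(I−A) ≈
  [   1.1215     0.0935]
  [   0.1869     1.6822]
x = (I − A)⁻¹ d = adj(I−A)·d / det(I−A), with det(I−A) = 0.5350:
  x_M = (0.60·55 + 0.05·135) / 0.5350 = 39.75 / 0.5350 ≈ 74.30
  x_E = (0.10·55 + 0.90·135) / 0.5350 = 127.00 / 0.5350 ≈ 237.38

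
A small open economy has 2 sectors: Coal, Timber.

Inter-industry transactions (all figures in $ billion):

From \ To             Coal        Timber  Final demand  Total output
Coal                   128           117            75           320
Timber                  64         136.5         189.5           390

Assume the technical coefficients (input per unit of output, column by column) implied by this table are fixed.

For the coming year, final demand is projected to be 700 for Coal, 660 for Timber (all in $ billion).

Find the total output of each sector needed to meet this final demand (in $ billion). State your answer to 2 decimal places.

Technical coefficients a_ij = z_ij / X_j:
  a_CC = 128/320 = 0.40, a_TC = 64/320 = 0.20
  a_CT = 117/390 = 0.30, a_TT = 136.5/390 = 0.35
I − A =
  [   0.60    -0.30]
  [  -0.20     0.65]
det(I−A) = (0.60)(0.65) − (-0.30)(-0.20) = 0.3300
adj(I−A) = [[0.65, 0.30], [0.20, 0.60]]
(I − A)⁻¹ = adj(I−A) / det(I−A) ≈
  [   1.9697     0.9091]
  [   0.6061     1.8182]
x = (I − A)⁻¹ d = adj(I−A)·d / det(I−A), with det(I−A) = 0.3300:
  x_C = (0.65·700 + 0.30·660) / 0.3300 = 653.00 / 0.3300 ≈ 1978.79
  x_T = (0.20·700 + 0.60·660) / 0.3300 = 536.00 / 0.3300 ≈ 1624.24

x_C = 1978.79, x_T = 1624.24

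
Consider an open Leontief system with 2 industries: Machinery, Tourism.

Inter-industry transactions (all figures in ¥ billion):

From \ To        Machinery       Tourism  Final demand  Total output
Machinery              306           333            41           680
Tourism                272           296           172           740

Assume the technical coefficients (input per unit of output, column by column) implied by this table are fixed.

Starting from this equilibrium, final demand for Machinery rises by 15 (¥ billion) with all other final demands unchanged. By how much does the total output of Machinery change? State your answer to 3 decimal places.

Δx_1 = 60.000

Technical coefficients a_ij = z_ij / X_j:
  a_11 = 306/680 = 0.45, a_21 = 272/680 = 0.40
  a_12 = 333/740 = 0.45, a_22 = 296/740 = 0.40
I − A =
  [   0.55    -0.45]
  [  -0.40     0.60]
det(I−A) = (0.55)(0.60) − (-0.45)(-0.40) = 0.1500
adj(I−A) = [[0.60, 0.45], [0.40, 0.55]]
(I − A)⁻¹ = adj(I−A) / det(I−A) ≈
  [   4.0000     3.0000]
  [   2.6667     3.6667]
Δx = (I − A)⁻¹ Δd with Δd having +15 in the Machinery component and 0 elsewhere.
So Δx_1 = L_11 · (+15), where L_11 = adj(I−A)_11 / det(I−A) = 0.60 / 0.1500.
Δx_1 = 0.60 × (+15) / 0.1500 = 9.00 / 0.1500 = 60.000.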